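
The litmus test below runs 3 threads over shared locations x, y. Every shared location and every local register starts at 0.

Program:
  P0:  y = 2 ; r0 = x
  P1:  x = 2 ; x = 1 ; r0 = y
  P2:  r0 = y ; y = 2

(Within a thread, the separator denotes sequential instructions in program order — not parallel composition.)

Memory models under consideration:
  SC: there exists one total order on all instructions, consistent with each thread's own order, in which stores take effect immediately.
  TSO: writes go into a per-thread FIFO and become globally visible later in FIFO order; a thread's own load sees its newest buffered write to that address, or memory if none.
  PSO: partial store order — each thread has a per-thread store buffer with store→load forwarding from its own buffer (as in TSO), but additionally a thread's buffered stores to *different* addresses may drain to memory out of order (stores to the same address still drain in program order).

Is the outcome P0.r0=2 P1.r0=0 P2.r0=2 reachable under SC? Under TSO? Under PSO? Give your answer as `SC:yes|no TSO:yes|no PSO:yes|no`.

outcome vector order: (P0.r0,P1.r0,P2.r0)
[SC] allowed = {(0,2,0); (0,2,2); (1,0,0); (1,0,2); (1,2,0); (1,2,2); (2,2,0); (2,2,2)}
[TSO] allowed = {(0,0,0); (0,0,2); (0,2,0); (0,2,2); (1,0,0); (1,0,2); (1,2,0); (1,2,2); (2,0,0); (2,0,2); (2,2,0); (2,2,2)}
[PSO] allowed = {(0,0,0); (0,0,2); (0,2,0); (0,2,2); (1,0,0); (1,0,2); (1,2,0); (1,2,2); (2,0,0); (2,0,2); (2,2,0); (2,2,2)}
target (2,0,2) ∈ {TSO,PSO}

SC:no TSO:yes PSO:yes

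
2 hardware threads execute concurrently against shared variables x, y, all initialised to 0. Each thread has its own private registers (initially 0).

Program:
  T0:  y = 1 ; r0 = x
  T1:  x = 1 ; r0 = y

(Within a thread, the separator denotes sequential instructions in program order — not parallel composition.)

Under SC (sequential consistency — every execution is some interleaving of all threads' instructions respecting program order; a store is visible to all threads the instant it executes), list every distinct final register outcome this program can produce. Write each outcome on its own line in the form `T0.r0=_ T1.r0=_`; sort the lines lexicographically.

T0.r0=0 T1.r0=1
T0.r0=1 T1.r0=0
T0.r0=1 T1.r0=1

outcome vector order: (T0.r0,T1.r0)
|SC outcomes| = 3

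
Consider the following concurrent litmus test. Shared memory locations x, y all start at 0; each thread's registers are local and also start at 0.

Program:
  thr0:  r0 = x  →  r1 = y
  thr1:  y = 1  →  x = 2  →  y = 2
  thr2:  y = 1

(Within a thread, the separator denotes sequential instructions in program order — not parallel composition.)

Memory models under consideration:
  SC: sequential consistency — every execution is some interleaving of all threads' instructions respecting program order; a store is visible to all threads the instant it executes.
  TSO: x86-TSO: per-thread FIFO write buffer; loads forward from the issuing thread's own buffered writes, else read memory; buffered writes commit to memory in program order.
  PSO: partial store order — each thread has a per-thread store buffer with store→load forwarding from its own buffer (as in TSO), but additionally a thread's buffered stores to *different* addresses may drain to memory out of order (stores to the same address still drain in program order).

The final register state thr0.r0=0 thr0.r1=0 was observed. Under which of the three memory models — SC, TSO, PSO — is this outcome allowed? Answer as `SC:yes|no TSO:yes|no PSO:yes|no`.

SC:yes TSO:yes PSO:yes

outcome vector order: (thr0.r0,thr0.r1)
SC (5): <0 0> <0 1> <0 2> <2 1> <2 2>
TSO (5): <0 0> <0 1> <0 2> <2 1> <2 2>
PSO (6): <0 0> <0 1> <0 2> <2 0> <2 1> <2 2>
target <0 0> ∈ {SC,TSO,PSO}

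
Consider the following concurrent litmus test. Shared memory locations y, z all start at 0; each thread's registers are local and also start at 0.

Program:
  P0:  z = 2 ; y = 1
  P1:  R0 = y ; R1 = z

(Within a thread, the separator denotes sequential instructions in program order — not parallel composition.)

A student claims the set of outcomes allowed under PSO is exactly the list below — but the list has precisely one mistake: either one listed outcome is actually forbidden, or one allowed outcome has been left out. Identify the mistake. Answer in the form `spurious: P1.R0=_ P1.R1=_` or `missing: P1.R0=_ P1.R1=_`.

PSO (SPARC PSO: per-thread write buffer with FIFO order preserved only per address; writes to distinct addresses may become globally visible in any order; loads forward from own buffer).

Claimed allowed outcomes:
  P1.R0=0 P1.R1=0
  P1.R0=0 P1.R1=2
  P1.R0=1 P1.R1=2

outcome vector order: (P1.R0,P1.R1)
PSO: 4 outcomes — {00 02 10 12}
PSO∖claimed = {10}

missing: P1.R0=1 P1.R1=0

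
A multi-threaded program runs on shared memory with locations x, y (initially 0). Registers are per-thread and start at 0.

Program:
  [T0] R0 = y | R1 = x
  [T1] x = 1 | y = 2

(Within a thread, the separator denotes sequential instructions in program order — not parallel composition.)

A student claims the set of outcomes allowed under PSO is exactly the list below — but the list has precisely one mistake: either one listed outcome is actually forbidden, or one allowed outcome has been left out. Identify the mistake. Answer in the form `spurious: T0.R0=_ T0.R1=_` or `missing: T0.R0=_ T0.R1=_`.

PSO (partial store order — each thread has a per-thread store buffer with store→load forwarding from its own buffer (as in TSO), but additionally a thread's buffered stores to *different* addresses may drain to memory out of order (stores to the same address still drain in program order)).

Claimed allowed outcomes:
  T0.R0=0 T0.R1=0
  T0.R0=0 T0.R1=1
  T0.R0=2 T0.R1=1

missing: T0.R0=2 T0.R1=0

outcome vector order: (T0.R0,T0.R1)
[PSO] allowed = {00 01 20 21}
PSO∖claimed = {20}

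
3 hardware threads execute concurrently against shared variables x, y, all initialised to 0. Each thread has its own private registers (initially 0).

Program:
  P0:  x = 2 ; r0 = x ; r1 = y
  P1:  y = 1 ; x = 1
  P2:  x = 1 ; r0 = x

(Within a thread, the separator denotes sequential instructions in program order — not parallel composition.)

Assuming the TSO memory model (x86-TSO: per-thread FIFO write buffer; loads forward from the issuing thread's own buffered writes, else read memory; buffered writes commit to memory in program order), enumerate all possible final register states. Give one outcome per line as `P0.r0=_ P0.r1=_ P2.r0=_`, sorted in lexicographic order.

P0.r0=1 P0.r1=0 P2.r0=1
P0.r0=1 P0.r1=1 P2.r0=1
P0.r0=1 P0.r1=1 P2.r0=2
P0.r0=2 P0.r1=0 P2.r0=1
P0.r0=2 P0.r1=0 P2.r0=2
P0.r0=2 P0.r1=1 P2.r0=1
P0.r0=2 P0.r1=1 P2.r0=2

outcome vector order: (P0.r0,P0.r1,P2.r0)
|TSO outcomes| = 7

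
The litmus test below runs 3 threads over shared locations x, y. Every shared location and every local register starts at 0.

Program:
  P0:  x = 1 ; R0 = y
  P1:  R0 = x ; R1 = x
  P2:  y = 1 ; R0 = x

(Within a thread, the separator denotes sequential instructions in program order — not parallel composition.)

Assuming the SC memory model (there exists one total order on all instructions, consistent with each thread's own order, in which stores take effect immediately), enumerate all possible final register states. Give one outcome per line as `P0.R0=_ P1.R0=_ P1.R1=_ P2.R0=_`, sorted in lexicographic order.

outcome vector order: (P0.R0,P1.R0,P1.R1,P2.R0)
|SC outcomes| = 9

P0.R0=0 P1.R0=0 P1.R1=0 P2.R0=1
P0.R0=0 P1.R0=0 P1.R1=1 P2.R0=1
P0.R0=0 P1.R0=1 P1.R1=1 P2.R0=1
P0.R0=1 P1.R0=0 P1.R1=0 P2.R0=0
P0.R0=1 P1.R0=0 P1.R1=0 P2.R0=1
P0.R0=1 P1.R0=0 P1.R1=1 P2.R0=0
P0.R0=1 P1.R0=0 P1.R1=1 P2.R0=1
P0.R0=1 P1.R0=1 P1.R1=1 P2.R0=0
P0.R0=1 P1.R0=1 P1.R1=1 P2.R0=1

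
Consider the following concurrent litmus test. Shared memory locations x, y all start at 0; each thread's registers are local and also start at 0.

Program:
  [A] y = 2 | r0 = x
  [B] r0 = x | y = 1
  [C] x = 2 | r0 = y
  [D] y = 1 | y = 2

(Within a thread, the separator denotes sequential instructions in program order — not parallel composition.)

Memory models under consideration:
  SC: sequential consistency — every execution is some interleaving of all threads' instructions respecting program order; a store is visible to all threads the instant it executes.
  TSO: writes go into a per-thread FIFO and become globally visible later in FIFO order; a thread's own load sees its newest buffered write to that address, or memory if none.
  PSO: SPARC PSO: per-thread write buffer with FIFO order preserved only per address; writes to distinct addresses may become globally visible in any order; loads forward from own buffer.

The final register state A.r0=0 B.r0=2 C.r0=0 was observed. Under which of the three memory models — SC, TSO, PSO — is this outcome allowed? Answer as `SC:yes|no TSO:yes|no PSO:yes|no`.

SC:no TSO:yes PSO:yes

outcome vector order: (A.r0,B.r0,C.r0)
SC (10): 0/0/1, 0/0/2, 0/2/1, 0/2/2, 2/0/0, 2/0/1, 2/0/2, 2/2/0, 2/2/1, 2/2/2
TSO (12): 0/0/0, 0/0/1, 0/0/2, 0/2/0, 0/2/1, 0/2/2, 2/0/0, 2/0/1, 2/0/2, 2/2/0, 2/2/1, 2/2/2
PSO (12): 0/0/0, 0/0/1, 0/0/2, 0/2/0, 0/2/1, 0/2/2, 2/0/0, 2/0/1, 2/0/2, 2/2/0, 2/2/1, 2/2/2
target 0/2/0 ∈ {TSO,PSO}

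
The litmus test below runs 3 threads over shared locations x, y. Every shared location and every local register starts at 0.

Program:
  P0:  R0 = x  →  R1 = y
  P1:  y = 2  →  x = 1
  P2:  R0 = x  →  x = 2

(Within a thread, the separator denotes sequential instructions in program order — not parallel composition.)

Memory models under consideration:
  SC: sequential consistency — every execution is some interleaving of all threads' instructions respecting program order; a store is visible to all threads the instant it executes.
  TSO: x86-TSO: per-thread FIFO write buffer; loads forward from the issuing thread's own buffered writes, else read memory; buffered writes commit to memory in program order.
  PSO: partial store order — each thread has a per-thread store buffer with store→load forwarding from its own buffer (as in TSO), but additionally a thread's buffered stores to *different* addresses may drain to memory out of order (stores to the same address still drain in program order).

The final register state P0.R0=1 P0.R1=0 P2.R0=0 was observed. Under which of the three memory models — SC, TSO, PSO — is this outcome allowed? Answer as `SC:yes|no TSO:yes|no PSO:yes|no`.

outcome vector order: (P0.R0,P0.R1,P2.R0)
SC: 9 outcomes — {<0 0 0>, <0 0 1>, <0 2 0>, <0 2 1>, <1 2 0>, <1 2 1>, <2 0 0>, <2 2 0>, <2 2 1>}
TSO: 9 outcomes — {<0 0 0>, <0 0 1>, <0 2 0>, <0 2 1>, <1 2 0>, <1 2 1>, <2 0 0>, <2 2 0>, <2 2 1>}
PSO: 12 outcomes — {<0 0 0>, <0 0 1>, <0 2 0>, <0 2 1>, <1 0 0>, <1 0 1>, <1 2 0>, <1 2 1>, <2 0 0>, <2 0 1>, <2 2 0>, <2 2 1>}
target <1 0 0> ∈ {PSO}

SC:no TSO:no PSO:yes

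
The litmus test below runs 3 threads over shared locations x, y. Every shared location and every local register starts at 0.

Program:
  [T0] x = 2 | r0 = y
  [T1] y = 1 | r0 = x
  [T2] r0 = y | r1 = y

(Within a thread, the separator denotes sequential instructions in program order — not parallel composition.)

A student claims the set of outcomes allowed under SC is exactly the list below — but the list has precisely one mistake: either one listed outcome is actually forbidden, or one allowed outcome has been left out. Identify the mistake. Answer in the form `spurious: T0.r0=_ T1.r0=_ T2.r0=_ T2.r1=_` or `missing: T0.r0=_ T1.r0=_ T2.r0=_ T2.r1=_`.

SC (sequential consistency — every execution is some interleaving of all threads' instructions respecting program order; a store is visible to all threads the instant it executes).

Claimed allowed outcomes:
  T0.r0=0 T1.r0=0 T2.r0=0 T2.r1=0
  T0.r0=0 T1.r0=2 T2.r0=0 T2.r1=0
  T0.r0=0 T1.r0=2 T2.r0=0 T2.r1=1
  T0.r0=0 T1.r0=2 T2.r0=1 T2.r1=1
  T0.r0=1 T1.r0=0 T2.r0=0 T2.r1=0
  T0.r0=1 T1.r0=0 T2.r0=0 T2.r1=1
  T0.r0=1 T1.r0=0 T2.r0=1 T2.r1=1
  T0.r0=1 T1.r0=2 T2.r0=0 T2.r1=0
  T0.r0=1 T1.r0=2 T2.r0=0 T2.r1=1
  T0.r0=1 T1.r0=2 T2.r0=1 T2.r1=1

outcome vector order: (T0.r0,T1.r0,T2.r0,T2.r1)
SC (9): (0,2,0,0) (0,2,0,1) (0,2,1,1) (1,0,0,0) (1,0,0,1) (1,0,1,1) (1,2,0,0) (1,2,0,1) (1,2,1,1)
claimed∖SC = {(0,0,0,0)}

spurious: T0.r0=0 T1.r0=0 T2.r0=0 T2.r1=0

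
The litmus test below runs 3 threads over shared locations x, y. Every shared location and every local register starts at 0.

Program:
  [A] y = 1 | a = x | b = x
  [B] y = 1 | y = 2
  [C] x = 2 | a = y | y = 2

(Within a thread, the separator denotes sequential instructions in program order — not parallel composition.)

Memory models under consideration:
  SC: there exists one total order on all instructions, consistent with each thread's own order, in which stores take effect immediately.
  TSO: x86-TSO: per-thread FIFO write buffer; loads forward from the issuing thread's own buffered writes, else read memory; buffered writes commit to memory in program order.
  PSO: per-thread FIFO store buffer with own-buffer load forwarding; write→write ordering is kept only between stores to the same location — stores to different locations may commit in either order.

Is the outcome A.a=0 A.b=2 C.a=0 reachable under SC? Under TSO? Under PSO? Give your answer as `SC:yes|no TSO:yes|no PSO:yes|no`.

outcome vector order: (A.a,A.b,C.a)
SC: 7 outcomes — {(0,0,1); (0,0,2); (0,2,1); (0,2,2); (2,2,0); (2,2,1); (2,2,2)}
TSO: 9 outcomes — {(0,0,0); (0,0,1); (0,0,2); (0,2,0); (0,2,1); (0,2,2); (2,2,0); (2,2,1); (2,2,2)}
PSO: 9 outcomes — {(0,0,0); (0,0,1); (0,0,2); (0,2,0); (0,2,1); (0,2,2); (2,2,0); (2,2,1); (2,2,2)}
target (0,2,0) ∈ {TSO,PSO}

SC:no TSO:yes PSO:yes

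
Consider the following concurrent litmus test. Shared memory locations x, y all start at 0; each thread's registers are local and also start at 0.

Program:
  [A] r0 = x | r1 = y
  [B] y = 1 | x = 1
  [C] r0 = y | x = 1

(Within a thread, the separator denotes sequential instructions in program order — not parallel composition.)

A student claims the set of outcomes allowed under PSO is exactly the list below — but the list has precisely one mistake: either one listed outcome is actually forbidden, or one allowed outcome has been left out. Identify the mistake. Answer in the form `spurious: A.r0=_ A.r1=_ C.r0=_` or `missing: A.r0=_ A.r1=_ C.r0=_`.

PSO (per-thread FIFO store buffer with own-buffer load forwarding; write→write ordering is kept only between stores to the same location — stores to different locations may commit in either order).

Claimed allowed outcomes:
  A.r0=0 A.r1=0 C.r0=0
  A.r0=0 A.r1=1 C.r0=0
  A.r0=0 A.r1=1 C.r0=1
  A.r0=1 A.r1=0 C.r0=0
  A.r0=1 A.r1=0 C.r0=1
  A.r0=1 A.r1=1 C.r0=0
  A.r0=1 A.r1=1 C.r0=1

outcome vector order: (A.r0,A.r1,C.r0)
under PSO → 000; 001; 010; 011; 100; 101; 110; 111
PSO∖claimed = {001}

missing: A.r0=0 A.r1=0 C.r0=1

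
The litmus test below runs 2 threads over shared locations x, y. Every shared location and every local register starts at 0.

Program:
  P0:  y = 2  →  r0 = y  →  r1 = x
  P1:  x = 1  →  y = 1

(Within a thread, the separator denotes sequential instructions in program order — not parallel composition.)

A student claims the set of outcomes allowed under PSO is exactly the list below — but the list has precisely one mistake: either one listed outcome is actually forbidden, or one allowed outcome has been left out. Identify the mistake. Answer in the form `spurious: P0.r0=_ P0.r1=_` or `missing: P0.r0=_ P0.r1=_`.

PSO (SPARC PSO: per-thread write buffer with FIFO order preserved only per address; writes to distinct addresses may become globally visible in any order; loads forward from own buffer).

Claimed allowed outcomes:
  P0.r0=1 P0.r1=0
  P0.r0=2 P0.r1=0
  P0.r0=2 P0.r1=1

missing: P0.r0=1 P0.r1=1

outcome vector order: (P0.r0,P0.r1)
[PSO] allowed = {1/0, 1/1, 2/0, 2/1}
PSO∖claimed = {1/1}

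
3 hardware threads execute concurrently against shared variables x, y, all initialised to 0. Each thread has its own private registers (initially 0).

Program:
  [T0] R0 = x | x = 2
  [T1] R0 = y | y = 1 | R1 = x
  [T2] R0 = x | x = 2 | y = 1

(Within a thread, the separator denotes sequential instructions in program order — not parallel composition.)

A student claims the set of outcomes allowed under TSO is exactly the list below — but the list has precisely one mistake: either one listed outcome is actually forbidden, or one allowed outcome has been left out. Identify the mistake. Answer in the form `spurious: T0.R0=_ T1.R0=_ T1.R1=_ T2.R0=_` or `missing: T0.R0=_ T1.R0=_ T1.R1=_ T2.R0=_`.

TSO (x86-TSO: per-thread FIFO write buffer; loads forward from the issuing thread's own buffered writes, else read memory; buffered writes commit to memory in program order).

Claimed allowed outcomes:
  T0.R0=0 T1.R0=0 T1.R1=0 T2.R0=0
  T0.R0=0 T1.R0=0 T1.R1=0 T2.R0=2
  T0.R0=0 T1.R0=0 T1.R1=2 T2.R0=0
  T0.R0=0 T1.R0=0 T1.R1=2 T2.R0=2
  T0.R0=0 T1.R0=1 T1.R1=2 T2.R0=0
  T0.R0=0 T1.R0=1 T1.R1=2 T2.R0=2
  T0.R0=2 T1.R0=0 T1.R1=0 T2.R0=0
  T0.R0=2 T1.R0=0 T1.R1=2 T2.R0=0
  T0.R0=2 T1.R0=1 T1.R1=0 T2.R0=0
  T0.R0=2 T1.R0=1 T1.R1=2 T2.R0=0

outcome vector order: (T0.R0,T1.R0,T1.R1,T2.R0)
TSO: 9 outcomes — {0000 0002 0020 0022 0120 0122 2000 2020 2120}
claimed∖TSO = {2100}

spurious: T0.R0=2 T1.R0=1 T1.R1=0 T2.R0=0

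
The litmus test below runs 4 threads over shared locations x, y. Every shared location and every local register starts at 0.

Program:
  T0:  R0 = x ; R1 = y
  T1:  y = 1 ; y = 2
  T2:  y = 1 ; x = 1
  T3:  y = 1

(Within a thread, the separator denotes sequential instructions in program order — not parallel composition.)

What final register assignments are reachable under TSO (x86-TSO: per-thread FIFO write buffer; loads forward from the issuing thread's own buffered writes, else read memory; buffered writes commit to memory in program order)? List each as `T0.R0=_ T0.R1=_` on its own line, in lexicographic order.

outcome vector order: (T0.R0,T0.R1)
|TSO outcomes| = 5

T0.R0=0 T0.R1=0
T0.R0=0 T0.R1=1
T0.R0=0 T0.R1=2
T0.R0=1 T0.R1=1
T0.R0=1 T0.R1=2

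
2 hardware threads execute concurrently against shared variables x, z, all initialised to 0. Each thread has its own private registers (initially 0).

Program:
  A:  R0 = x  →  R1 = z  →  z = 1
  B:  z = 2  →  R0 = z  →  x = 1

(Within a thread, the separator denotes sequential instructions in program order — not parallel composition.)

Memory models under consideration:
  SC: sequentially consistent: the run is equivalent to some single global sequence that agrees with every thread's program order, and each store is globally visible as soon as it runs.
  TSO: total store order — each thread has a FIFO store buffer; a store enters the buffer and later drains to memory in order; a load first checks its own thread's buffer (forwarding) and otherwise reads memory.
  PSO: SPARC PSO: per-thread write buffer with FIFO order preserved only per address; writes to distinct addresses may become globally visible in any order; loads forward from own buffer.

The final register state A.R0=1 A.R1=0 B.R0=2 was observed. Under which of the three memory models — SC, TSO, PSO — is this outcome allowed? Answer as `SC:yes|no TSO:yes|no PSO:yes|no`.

outcome vector order: (A.R0,A.R1,B.R0)
SC (5): <0 0 1>, <0 0 2>, <0 2 1>, <0 2 2>, <1 2 2>
TSO (5): <0 0 1>, <0 0 2>, <0 2 1>, <0 2 2>, <1 2 2>
PSO (6): <0 0 1>, <0 0 2>, <0 2 1>, <0 2 2>, <1 0 2>, <1 2 2>
target <1 0 2> ∈ {PSO}

SC:no TSO:no PSO:yes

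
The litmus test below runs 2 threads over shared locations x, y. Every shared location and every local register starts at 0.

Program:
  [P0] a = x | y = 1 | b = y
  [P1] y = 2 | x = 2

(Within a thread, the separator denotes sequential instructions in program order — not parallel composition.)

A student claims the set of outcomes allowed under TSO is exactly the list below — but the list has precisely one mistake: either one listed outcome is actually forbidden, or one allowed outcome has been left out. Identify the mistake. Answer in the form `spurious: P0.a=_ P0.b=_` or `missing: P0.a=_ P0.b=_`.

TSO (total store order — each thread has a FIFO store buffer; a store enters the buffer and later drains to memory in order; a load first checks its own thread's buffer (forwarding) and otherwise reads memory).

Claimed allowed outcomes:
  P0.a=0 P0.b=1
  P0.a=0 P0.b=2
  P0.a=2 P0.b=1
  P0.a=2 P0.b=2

outcome vector order: (P0.a,P0.b)
TSO (3): <0 1>, <0 2>, <2 1>
claimed∖TSO = {<2 2>}

spurious: P0.a=2 P0.b=2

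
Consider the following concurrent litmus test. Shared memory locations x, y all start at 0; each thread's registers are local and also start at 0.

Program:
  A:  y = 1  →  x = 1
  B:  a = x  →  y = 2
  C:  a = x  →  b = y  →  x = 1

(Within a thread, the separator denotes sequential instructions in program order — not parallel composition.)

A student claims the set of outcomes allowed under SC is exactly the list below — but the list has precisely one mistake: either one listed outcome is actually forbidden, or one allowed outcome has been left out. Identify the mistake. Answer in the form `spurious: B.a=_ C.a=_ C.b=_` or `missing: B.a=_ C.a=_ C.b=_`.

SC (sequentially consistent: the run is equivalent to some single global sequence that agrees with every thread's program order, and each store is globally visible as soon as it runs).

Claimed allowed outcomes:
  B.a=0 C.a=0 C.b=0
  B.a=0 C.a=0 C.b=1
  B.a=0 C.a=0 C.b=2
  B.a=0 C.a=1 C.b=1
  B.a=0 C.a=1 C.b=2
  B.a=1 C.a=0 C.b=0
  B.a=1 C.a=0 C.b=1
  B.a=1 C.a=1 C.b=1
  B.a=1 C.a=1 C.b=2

missing: B.a=1 C.a=0 C.b=2

outcome vector order: (B.a,C.a,C.b)
SC: 10 outcomes — {(0,0,0); (0,0,1); (0,0,2); (0,1,1); (0,1,2); (1,0,0); (1,0,1); (1,0,2); (1,1,1); (1,1,2)}
SC∖claimed = {(1,0,2)}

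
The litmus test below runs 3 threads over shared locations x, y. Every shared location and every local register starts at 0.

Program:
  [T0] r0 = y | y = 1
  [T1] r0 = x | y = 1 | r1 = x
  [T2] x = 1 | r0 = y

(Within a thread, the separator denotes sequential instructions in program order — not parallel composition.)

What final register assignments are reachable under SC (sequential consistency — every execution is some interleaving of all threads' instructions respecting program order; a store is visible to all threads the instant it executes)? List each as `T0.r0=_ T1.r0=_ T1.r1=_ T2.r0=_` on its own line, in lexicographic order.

outcome vector order: (T0.r0,T1.r0,T1.r1,T2.r0)
|SC outcomes| = 10

T0.r0=0 T1.r0=0 T1.r1=0 T2.r0=1
T0.r0=0 T1.r0=0 T1.r1=1 T2.r0=0
T0.r0=0 T1.r0=0 T1.r1=1 T2.r0=1
T0.r0=0 T1.r0=1 T1.r1=1 T2.r0=0
T0.r0=0 T1.r0=1 T1.r1=1 T2.r0=1
T0.r0=1 T1.r0=0 T1.r1=0 T2.r0=1
T0.r0=1 T1.r0=0 T1.r1=1 T2.r0=0
T0.r0=1 T1.r0=0 T1.r1=1 T2.r0=1
T0.r0=1 T1.r0=1 T1.r1=1 T2.r0=0
T0.r0=1 T1.r0=1 T1.r1=1 T2.r0=1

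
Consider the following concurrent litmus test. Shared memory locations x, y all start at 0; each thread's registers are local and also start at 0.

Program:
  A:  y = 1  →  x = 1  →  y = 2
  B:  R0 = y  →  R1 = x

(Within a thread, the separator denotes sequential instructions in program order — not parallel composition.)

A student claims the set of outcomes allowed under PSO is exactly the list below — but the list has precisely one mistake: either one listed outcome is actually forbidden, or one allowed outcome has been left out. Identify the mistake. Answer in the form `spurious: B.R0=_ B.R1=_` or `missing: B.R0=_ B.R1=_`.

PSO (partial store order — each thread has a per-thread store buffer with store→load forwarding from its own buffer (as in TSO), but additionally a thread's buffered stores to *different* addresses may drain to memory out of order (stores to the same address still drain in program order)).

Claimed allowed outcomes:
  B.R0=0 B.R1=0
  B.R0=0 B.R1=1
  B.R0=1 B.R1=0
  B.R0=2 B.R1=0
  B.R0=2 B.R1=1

outcome vector order: (B.R0,B.R1)
PSO: 6 outcomes — {(0,0) (0,1) (1,0) (1,1) (2,0) (2,1)}
PSO∖claimed = {(1,1)}

missing: B.R0=1 B.R1=1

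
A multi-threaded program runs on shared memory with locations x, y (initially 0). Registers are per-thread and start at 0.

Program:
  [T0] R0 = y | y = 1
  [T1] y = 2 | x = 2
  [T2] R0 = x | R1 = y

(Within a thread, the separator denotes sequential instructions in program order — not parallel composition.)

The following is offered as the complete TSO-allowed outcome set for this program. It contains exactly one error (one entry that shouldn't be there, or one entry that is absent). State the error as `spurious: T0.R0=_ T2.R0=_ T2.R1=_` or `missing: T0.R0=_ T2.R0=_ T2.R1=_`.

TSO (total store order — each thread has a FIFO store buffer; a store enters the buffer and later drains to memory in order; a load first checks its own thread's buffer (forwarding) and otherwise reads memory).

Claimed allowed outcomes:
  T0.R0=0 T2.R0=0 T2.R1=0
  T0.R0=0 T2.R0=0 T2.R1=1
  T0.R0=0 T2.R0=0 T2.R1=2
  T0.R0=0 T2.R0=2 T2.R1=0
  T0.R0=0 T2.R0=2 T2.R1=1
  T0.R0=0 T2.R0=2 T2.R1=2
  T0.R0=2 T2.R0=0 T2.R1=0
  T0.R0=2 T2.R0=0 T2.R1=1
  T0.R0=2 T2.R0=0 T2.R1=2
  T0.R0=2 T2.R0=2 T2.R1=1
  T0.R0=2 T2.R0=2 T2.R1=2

spurious: T0.R0=0 T2.R0=2 T2.R1=0

outcome vector order: (T0.R0,T2.R0,T2.R1)
TSO: 10 outcomes — {0/0/0, 0/0/1, 0/0/2, 0/2/1, 0/2/2, 2/0/0, 2/0/1, 2/0/2, 2/2/1, 2/2/2}
claimed∖TSO = {0/2/0}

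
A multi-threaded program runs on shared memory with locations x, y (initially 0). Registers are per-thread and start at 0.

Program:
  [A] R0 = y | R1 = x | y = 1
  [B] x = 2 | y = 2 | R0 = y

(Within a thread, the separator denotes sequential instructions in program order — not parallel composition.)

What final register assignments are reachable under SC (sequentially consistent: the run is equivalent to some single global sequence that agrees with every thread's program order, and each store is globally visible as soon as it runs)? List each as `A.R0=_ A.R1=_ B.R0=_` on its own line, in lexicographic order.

outcome vector order: (A.R0,A.R1,B.R0)
|SC outcomes| = 6

A.R0=0 A.R1=0 B.R0=1
A.R0=0 A.R1=0 B.R0=2
A.R0=0 A.R1=2 B.R0=1
A.R0=0 A.R1=2 B.R0=2
A.R0=2 A.R1=2 B.R0=1
A.R0=2 A.R1=2 B.R0=2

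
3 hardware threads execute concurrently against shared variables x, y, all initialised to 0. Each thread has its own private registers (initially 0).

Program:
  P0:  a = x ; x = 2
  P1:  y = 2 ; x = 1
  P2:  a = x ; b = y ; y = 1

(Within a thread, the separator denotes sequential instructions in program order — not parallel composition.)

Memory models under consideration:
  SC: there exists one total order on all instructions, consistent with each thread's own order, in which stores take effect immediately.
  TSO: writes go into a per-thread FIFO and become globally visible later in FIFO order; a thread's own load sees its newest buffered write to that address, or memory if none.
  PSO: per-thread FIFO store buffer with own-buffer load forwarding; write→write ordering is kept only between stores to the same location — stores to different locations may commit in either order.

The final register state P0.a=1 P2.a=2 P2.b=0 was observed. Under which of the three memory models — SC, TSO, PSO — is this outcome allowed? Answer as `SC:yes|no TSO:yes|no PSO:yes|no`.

outcome vector order: (P0.a,P2.a,P2.b)
[SC] allowed = {(0,0,0), (0,0,2), (0,1,2), (0,2,0), (0,2,2), (1,0,0), (1,0,2), (1,1,2), (1,2,2)}
[TSO] allowed = {(0,0,0), (0,0,2), (0,1,2), (0,2,0), (0,2,2), (1,0,0), (1,0,2), (1,1,2), (1,2,2)}
[PSO] allowed = {(0,0,0), (0,0,2), (0,1,0), (0,1,2), (0,2,0), (0,2,2), (1,0,0), (1,0,2), (1,1,0), (1,1,2), (1,2,0), (1,2,2)}
target (1,2,0) ∈ {PSO}

SC:no TSO:no PSO:yes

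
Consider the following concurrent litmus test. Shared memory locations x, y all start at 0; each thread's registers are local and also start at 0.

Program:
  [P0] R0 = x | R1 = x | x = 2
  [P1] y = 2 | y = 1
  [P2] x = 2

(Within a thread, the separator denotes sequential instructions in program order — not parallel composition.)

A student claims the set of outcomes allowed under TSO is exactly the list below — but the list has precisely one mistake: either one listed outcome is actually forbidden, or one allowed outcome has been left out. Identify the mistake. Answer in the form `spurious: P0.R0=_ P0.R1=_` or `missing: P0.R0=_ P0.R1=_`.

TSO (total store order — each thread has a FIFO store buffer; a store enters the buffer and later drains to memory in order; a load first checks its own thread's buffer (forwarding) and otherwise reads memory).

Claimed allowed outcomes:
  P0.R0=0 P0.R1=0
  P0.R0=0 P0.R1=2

missing: P0.R0=2 P0.R1=2

outcome vector order: (P0.R0,P0.R1)
[TSO] allowed = {<0 0>, <0 2>, <2 2>}
TSO∖claimed = {<2 2>}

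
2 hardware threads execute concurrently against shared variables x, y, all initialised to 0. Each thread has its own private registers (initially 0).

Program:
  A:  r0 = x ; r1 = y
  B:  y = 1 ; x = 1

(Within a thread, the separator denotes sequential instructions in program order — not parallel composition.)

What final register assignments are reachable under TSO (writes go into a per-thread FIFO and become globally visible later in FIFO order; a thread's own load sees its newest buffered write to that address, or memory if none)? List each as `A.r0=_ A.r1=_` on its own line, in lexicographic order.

outcome vector order: (A.r0,A.r1)
|TSO outcomes| = 3

A.r0=0 A.r1=0
A.r0=0 A.r1=1
A.r0=1 A.r1=1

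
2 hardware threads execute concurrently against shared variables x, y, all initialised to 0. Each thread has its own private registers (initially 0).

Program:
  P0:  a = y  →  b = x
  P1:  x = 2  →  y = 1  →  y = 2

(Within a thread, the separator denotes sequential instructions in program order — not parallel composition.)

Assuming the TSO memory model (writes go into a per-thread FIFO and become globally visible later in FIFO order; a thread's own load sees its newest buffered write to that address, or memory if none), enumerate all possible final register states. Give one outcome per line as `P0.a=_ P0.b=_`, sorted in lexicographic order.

outcome vector order: (P0.a,P0.b)
|TSO outcomes| = 4

P0.a=0 P0.b=0
P0.a=0 P0.b=2
P0.a=1 P0.b=2
P0.a=2 P0.b=2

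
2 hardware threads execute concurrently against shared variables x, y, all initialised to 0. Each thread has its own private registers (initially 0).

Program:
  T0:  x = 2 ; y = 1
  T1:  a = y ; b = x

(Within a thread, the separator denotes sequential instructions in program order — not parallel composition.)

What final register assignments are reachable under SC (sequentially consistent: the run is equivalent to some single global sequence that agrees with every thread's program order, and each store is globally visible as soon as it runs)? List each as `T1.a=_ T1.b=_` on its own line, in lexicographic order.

T1.a=0 T1.b=0
T1.a=0 T1.b=2
T1.a=1 T1.b=2

outcome vector order: (T1.a,T1.b)
|SC outcomes| = 3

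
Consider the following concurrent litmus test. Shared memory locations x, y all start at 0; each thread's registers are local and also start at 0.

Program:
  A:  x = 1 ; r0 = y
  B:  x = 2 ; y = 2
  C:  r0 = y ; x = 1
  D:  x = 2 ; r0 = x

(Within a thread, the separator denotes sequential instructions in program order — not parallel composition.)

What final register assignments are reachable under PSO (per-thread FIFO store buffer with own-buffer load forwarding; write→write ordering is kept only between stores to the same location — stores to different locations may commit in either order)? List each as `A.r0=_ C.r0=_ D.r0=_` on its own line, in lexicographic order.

A.r0=0 C.r0=0 D.r0=1
A.r0=0 C.r0=0 D.r0=2
A.r0=0 C.r0=2 D.r0=1
A.r0=0 C.r0=2 D.r0=2
A.r0=2 C.r0=0 D.r0=1
A.r0=2 C.r0=0 D.r0=2
A.r0=2 C.r0=2 D.r0=1
A.r0=2 C.r0=2 D.r0=2

outcome vector order: (A.r0,C.r0,D.r0)
|PSO outcomes| = 8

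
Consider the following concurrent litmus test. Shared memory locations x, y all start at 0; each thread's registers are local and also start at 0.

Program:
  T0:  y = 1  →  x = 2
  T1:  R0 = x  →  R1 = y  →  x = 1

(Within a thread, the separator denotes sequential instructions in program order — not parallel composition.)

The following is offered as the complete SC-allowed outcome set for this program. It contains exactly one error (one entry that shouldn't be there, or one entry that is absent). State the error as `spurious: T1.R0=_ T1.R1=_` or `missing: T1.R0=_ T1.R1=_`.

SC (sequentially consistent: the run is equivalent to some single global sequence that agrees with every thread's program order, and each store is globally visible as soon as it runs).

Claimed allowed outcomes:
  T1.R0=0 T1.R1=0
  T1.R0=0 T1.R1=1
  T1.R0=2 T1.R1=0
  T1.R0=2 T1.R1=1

spurious: T1.R0=2 T1.R1=0

outcome vector order: (T1.R0,T1.R1)
SC (3): 0/0; 0/1; 2/1
claimed∖SC = {2/0}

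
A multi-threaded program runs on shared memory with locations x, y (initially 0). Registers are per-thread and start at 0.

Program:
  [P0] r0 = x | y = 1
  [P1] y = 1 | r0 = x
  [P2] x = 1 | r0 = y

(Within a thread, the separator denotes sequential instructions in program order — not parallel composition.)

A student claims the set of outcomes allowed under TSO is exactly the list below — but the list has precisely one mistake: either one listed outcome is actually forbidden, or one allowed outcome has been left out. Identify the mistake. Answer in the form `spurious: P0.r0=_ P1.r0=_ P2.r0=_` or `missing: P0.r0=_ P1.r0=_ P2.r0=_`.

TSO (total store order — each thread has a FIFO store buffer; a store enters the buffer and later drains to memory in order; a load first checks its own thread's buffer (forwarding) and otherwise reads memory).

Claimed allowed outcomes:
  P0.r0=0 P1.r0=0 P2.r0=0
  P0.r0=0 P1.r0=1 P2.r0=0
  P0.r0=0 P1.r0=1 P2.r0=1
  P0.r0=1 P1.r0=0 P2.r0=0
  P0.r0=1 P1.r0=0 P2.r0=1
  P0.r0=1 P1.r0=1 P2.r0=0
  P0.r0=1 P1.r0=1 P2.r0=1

outcome vector order: (P0.r0,P1.r0,P2.r0)
TSO (8): 0/0/0 0/0/1 0/1/0 0/1/1 1/0/0 1/0/1 1/1/0 1/1/1
TSO∖claimed = {0/0/1}

missing: P0.r0=0 P1.r0=0 P2.r0=1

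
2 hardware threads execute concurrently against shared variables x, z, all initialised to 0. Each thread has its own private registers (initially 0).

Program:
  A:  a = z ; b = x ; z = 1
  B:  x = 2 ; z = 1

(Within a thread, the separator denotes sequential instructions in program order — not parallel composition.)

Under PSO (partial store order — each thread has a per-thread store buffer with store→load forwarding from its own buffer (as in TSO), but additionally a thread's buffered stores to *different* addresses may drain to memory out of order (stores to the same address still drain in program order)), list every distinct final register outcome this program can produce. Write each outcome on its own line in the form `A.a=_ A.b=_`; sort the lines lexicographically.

outcome vector order: (A.a,A.b)
|PSO outcomes| = 4

A.a=0 A.b=0
A.a=0 A.b=2
A.a=1 A.b=0
A.a=1 A.b=2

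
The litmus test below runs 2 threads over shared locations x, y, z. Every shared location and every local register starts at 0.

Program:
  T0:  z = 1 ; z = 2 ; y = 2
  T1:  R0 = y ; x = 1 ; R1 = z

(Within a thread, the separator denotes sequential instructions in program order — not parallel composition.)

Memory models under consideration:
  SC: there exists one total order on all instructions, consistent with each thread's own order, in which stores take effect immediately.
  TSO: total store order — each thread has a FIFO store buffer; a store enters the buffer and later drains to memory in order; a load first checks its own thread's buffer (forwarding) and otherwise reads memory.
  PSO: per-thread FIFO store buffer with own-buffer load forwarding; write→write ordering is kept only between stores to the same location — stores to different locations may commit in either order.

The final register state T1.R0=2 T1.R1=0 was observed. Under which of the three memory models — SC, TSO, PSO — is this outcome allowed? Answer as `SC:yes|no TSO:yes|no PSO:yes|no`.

outcome vector order: (T1.R0,T1.R1)
SC (4): 00; 01; 02; 22
TSO (4): 00; 01; 02; 22
PSO (6): 00; 01; 02; 20; 21; 22
target 20 ∈ {PSO}

SC:no TSO:no PSO:yes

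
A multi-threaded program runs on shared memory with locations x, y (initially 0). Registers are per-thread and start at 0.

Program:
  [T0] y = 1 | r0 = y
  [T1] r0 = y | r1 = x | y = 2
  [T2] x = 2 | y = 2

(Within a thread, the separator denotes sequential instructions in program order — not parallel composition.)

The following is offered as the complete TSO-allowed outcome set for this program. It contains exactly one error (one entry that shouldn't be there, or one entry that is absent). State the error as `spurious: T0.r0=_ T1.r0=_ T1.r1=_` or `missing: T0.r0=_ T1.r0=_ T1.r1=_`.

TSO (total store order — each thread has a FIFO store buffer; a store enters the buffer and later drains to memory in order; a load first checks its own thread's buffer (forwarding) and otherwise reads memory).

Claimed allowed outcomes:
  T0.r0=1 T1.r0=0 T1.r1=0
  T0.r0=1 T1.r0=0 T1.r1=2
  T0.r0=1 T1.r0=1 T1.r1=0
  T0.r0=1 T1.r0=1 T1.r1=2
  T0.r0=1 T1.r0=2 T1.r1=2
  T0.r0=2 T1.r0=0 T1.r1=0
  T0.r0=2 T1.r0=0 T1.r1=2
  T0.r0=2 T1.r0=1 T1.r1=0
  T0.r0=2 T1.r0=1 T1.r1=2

outcome vector order: (T0.r0,T1.r0,T1.r1)
TSO: 10 outcomes — {1/0/0 1/0/2 1/1/0 1/1/2 1/2/2 2/0/0 2/0/2 2/1/0 2/1/2 2/2/2}
TSO∖claimed = {2/2/2}

missing: T0.r0=2 T1.r0=2 T1.r1=2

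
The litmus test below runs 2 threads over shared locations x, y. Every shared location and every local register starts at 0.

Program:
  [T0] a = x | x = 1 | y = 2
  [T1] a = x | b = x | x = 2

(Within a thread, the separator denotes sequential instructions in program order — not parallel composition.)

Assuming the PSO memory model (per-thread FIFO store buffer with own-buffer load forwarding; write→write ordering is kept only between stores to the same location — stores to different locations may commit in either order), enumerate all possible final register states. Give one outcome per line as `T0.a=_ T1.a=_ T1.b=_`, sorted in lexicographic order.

outcome vector order: (T0.a,T1.a,T1.b)
|PSO outcomes| = 4

T0.a=0 T1.a=0 T1.b=0
T0.a=0 T1.a=0 T1.b=1
T0.a=0 T1.a=1 T1.b=1
T0.a=2 T1.a=0 T1.b=0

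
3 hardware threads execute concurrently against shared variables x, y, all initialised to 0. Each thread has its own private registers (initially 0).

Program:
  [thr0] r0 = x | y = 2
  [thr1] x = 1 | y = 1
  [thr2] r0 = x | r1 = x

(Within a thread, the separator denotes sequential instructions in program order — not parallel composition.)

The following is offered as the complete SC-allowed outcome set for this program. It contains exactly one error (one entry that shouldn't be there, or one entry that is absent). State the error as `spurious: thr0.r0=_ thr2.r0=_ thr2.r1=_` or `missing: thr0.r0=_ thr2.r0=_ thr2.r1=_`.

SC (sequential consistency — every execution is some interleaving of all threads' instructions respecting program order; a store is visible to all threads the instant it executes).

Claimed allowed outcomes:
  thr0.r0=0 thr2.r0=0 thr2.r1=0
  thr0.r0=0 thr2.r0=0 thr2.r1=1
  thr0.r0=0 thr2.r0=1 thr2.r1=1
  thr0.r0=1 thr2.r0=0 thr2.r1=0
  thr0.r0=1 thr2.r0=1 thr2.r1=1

outcome vector order: (thr0.r0,thr2.r0,thr2.r1)
[SC] allowed = {(0,0,0); (0,0,1); (0,1,1); (1,0,0); (1,0,1); (1,1,1)}
SC∖claimed = {(1,0,1)}

missing: thr0.r0=1 thr2.r0=0 thr2.r1=1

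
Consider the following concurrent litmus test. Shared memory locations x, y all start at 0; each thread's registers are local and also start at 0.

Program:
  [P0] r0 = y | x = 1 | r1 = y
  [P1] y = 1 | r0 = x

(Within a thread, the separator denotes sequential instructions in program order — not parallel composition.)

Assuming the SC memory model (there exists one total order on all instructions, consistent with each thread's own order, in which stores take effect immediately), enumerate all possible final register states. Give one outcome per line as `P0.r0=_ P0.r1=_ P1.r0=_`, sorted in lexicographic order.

P0.r0=0 P0.r1=0 P1.r0=1
P0.r0=0 P0.r1=1 P1.r0=0
P0.r0=0 P0.r1=1 P1.r0=1
P0.r0=1 P0.r1=1 P1.r0=0
P0.r0=1 P0.r1=1 P1.r0=1

outcome vector order: (P0.r0,P0.r1,P1.r0)
|SC outcomes| = 5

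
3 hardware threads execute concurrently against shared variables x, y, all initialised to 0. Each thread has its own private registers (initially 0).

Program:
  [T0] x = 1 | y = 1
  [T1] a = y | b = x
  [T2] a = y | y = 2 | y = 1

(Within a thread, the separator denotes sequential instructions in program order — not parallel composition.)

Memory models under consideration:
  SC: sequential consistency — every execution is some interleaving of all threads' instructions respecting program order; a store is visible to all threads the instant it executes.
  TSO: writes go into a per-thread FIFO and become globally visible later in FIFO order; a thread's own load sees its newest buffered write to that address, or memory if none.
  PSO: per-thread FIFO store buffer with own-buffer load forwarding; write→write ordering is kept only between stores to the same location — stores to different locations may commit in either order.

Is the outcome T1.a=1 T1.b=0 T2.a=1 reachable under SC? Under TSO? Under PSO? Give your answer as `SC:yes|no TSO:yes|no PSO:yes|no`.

SC:no TSO:no PSO:yes

outcome vector order: (T1.a,T1.b,T2.a)
SC: 10 outcomes — {0/0/0; 0/0/1; 0/1/0; 0/1/1; 1/0/0; 1/1/0; 1/1/1; 2/0/0; 2/1/0; 2/1/1}
TSO: 10 outcomes — {0/0/0; 0/0/1; 0/1/0; 0/1/1; 1/0/0; 1/1/0; 1/1/1; 2/0/0; 2/1/0; 2/1/1}
PSO: 12 outcomes — {0/0/0; 0/0/1; 0/1/0; 0/1/1; 1/0/0; 1/0/1; 1/1/0; 1/1/1; 2/0/0; 2/0/1; 2/1/0; 2/1/1}
target 1/0/1 ∈ {PSO}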